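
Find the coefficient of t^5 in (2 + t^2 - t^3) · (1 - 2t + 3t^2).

-3

(2 + t^2 - t^3) has coefficients 2,0,1,-1 for degrees 0…3.
(1 - 2t + 3t^2) has coefficients 1,-2,3,0,0,0 for degrees 0…5.
[t^5] = 2·0 + 1·0 − 1·3 = -3.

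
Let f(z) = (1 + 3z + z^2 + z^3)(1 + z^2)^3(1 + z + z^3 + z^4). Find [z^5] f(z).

(1 + 3z + z^2 + z^3) has coefficients 1,3,1,1 for degrees 0…3.
(1 + z^2)^3 has coefficients 1,0,3,0,3,0 for degrees 0…5.
Finally multiplying by (1 + z + z^3 + z^4), the product of all factors after the first has coefficients 1,1,3,4,4,6 for degrees 0…5.
[z^5] = 1·6 + 3·4 + 1·4 + 1·3 = 25.

25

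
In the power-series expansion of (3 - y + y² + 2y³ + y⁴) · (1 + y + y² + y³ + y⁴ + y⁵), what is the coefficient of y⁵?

(3 - y + y² + 2y³ + y⁴) has coefficients 3,-1,1,2,1 for degrees 0…4.
(1 + y + y² + y³ + y⁴ + y⁵) has coefficients 1,1,1,1,1,1 for degrees 0…5.
[y⁵] = 3·1 − 1·1 + 1·1 + 2·1 + 1·1 = 6.

6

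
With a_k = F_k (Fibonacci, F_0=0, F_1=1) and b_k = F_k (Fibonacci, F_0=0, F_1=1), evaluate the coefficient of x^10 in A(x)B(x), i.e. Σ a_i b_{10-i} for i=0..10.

Write out a_i and b_{10-i} for i = 0,…,10 and sum the products.
Σ = 0·55 + 1·34 + 1·21 + 2·13 + 3·8 + 5·5 + 8·3 + 13·2 + 21·1 + 34·1 + 55·0 = 235.

235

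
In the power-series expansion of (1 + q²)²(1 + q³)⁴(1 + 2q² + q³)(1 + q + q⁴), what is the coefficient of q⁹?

(1 + q²)² has coefficients 1,0,2,0,1 for degrees 0…4.
(1 + q³)⁴ has coefficients 1,0,0,4,0,0,6,0,0,4 for degrees 0…9.
Multiplying by (1 + 2q² + q³) gives running coefficients 1,0,2,5,0,8,10,0,12,10 for degrees 0…9.
Finally multiplying by (1 + q + q⁴), the product of all factors after the first has coefficients 1,1,2,7,6,8,20,15,12,30 for degrees 0…9.
[q⁹] = 1·30 + 2·15 + 1·8 = 68.

68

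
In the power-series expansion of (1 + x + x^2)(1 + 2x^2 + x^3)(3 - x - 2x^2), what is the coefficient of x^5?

-6

(1 + x + x^2) has coefficients 1,1,1 for degrees 0…2.
(1 + 2x^2 + x^3) has coefficients 1,0,2,1,0,0 for degrees 0…5.
Finally multiplying by (3 - x - 2x^2), the product of all factors after the first has coefficients 3,-1,4,1,-5,-2 for degrees 0…5.
[x^5] = 1·(-2) + 1·(-5) + 1·1 = -6.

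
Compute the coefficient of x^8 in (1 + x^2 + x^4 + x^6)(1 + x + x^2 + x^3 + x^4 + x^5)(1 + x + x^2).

(1 + x^2 + x^4 + x^6) has coefficients 1,0,1,0,1,0,1 for degrees 0…6.
(1 + x + x^2 + x^3 + x^4 + x^5) has coefficients 1,1,1,1,1,1,0,0,0 for degrees 0…8.
Finally multiplying by (1 + x + x^2), the product of all factors after the first has coefficients 1,2,3,3,3,3,2,1,0 for degrees 0…8.
[x^8] = 1·0 + 1·2 + 1·3 + 1·3 = 8.

8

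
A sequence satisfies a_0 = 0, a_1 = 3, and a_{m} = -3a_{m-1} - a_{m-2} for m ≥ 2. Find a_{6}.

The ordinary generating function has denominator 1 + 3x + x^2.
Iterating the recurrence: a_0,…,a_{6} = 0, 3, -9, 24, -63, 165, -432.

-432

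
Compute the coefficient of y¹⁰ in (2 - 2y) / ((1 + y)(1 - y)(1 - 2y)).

1366

The denominator gives the recurrence a_n = 2a_(n−1) + a_(n−2) − 2a_(n−3) for n ≥ 3; the numerator fixes a_0 = 2, a_1 = 2, a_2 = 6.
Iterating: 2, 2, 6, 10, 22, 42, 86, 170, 342, 682, 1366, so a_10 = 1366.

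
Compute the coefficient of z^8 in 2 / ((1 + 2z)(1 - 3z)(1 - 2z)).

23210

Partial fractions give a closed form: a_n = (2/5)·(-2)^n + (18/5)·3^n + (-2)·2^n.
At n = 8: a_8 = 23210.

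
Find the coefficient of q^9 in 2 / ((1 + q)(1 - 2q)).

682

Partial fractions give a closed form: a_n = (2/3)·(-1)^n + (4/3)·2^n.
At n = 9: a_9 = 682.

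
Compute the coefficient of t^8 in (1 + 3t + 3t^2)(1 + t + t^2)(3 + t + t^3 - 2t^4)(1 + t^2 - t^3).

-16

(1 + 3t + 3t^2) has coefficients 1,3,3 for degrees 0…2.
(1 + t + t^2) has coefficients 1,1,1,0,0,0,0,0,0 for degrees 0…8.
Multiplying by (3 + t + t^3 - 2t^4) gives running coefficients 3,4,4,2,-1,-1,-2,0,0 for degrees 0…8.
Finally multiplying by (1 + t^2 - t^3), the product of all factors after the first has coefficients 3,4,7,3,-1,-3,-5,0,-1 for degrees 0…8.
[t^8] = 1·(-1) + 3·0 + 3·(-5) = -16.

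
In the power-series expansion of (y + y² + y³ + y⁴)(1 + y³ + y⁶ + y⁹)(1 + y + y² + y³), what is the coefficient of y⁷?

6

(y + y² + y³ + y⁴) has coefficients 0,1,1,1,1 for degrees 0…4.
(1 + y³ + y⁶ + y⁹) has coefficients 1,0,0,1,0,0,1,0 for degrees 0…7.
Finally multiplying by (1 + y + y² + y³), the product of all factors after the first has coefficients 1,1,1,2,1,1,2,1 for degrees 0…7.
[y⁷] = 1·2 + 1·1 + 1·1 + 1·2 = 6.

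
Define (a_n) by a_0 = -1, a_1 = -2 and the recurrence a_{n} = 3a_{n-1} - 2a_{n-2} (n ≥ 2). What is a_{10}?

The ordinary generating function has denominator 1 - 3z + 2z^2.
Iterating the recurrence: a_0,…,a_{10} = -1, -2, -4, -8, -16, -32, -64, -128, -256, -512, -1024.

-1024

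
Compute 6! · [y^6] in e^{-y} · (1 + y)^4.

37

The EGF product rule gives c_6 = Σ_{k_1+k_2=6} C(6; k_1,k_2) · ∏ g_i(k_i), where e^{-y} gives (-1)^k; (1+y)^4 gives the falling factorial (4)_k.
g_1(k) for k = 0…6: 1, -1, 1, -1, 1, -1, 1.
g_2(k) for k = 0…6: 1, 4, 12, 24, 24, 0, 0.
c_6 = Σ_k C(6,k)·g_1(k)·g_2(6−k) = 15·1·24 + 20·(-1)·24 + 15·1·12 + 6·(-1)·4 + 1·1·1 = 360 − 480 + 180 − 24 + 1 = 37.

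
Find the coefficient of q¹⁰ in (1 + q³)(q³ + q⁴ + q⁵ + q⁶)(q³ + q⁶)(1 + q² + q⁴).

(1 + q³) has coefficients 1,0,0,1 for degrees 0…3.
(q³ + q⁴ + q⁵ + q⁶) has coefficients 0,0,0,1,1,1,1,0,0,0,0 for degrees 0…10.
Multiplying by (q³ + q⁶) gives running coefficients 0,0,0,0,0,0,1,1,1,2,1 for degrees 0…10.
Finally multiplying by (1 + q² + q⁴), the product of all factors after the first has coefficients 0,0,0,0,0,0,1,1,2,3,3 for degrees 0…10.
[q¹⁰] = 1·3 + 1·1 = 4.

4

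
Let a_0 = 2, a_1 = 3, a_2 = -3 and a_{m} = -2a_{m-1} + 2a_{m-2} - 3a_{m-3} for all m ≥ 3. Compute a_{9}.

The ordinary generating function has denominator 1 + 2z - 2z^2 + 3z^3.
Iterating the recurrence: a_0,…,a_{9} = 2, 3, -3, 6, -27, 75, -222, 675, -2019, 6054.

6054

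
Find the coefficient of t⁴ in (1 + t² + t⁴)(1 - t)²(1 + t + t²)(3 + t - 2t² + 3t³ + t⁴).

(1 + t² + t⁴) has coefficients 1,0,1,0,1 for degrees 0…4.
(1 - t)² has coefficients 1,-2,1,0,0 for degrees 0…4.
Multiplying by (1 + t + t²) gives running coefficients 1,-1,0,-1,1 for degrees 0…4.
Finally multiplying by (3 + t - 2t² + 3t³ + t⁴), the product of all factors after the first has coefficients 3,-2,-3,2,0 for degrees 0…4.
[t⁴] = 1·0 + 1·(-3) + 1·3 = 0.

0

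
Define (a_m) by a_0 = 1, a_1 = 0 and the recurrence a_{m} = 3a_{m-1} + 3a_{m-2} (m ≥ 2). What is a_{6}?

The ordinary generating function has denominator 1 - 3t - 3t^2.
Iterating the recurrence: a_0,…,a_{6} = 1, 0, 3, 9, 36, 135, 513.

513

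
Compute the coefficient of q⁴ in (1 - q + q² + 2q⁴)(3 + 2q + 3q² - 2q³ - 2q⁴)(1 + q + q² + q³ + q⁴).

12

(1 - q + q² + 2q⁴) has coefficients 1,-1,1,0,2 for degrees 0…4.
(3 + 2q + 3q² - 2q³ - 2q⁴) has coefficients 3,2,3,-2,-2 for degrees 0…4.
Finally multiplying by (1 + q + q² + q³ + q⁴), the product of all factors after the first has coefficients 3,5,8,6,4 for degrees 0…4.
[q⁴] = 1·4 − 1·6 + 1·8 + 2·3 = 12.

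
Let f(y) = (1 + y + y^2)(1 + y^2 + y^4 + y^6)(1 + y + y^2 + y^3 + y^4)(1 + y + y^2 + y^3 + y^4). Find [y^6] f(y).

31

(1 + y + y^2) has coefficients 1,1,1 for degrees 0…2.
(1 + y^2 + y^4 + y^6) has coefficients 1,0,1,0,1,0,1 for degrees 0…6.
Multiplying by (1 + y + y^2 + y^3 + y^4) gives running coefficients 1,1,2,2,3,2,3 for degrees 0…6.
Finally multiplying by (1 + y + y^2 + y^3 + y^4), the product of all factors after the first has coefficients 1,2,4,6,9,10,12 for degrees 0…6.
[y^6] = 1·12 + 1·10 + 1·9 = 31.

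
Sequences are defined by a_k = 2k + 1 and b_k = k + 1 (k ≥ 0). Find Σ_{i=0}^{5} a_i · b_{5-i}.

91

The convolution is the t^5 coefficient of A(t)B(t).
Σ = 1·6 + 3·5 + 5·4 + 7·3 + 9·2 + 11·1 = 91.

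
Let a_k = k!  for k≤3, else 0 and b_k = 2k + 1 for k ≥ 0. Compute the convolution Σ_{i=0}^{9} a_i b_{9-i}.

The convolution is the t^9 coefficient of A(t)B(t).
Σ = 1·19 + 1·17 + 2·15 + 6·13 + 0·11 + 0·9 + 0·7 + 0·5 + 0·3 + 0·1 = 144.

144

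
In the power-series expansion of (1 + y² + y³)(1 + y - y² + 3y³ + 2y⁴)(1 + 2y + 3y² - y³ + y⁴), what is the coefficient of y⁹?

3

(1 + y² + y³) has coefficients 1,0,1,1 for degrees 0…3.
(1 + y - y² + 3y³ + 2y⁴) has coefficients 1,1,-1,3,2,0,0,0,0,0 for degrees 0…9.
Finally multiplying by (1 + 2y + 3y² - y³ + y⁴), the product of all factors after the first has coefficients 1,3,4,3,5,15,2,1,2,0 for degrees 0…9.
[y⁹] = 1·0 + 1·1 + 1·2 = 3.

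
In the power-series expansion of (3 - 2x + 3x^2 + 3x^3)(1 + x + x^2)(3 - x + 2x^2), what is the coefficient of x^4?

22

(3 - 2x + 3x^2 + 3x^3) has coefficients 3,-2,3,3 for degrees 0…3.
(1 + x + x^2) has coefficients 1,1,1,0,0 for degrees 0…4.
Finally multiplying by (3 - x + 2x^2), the product of all factors after the first has coefficients 3,2,4,1,2 for degrees 0…4.
[x^4] = 3·2 − 2·1 + 3·4 + 3·2 = 22.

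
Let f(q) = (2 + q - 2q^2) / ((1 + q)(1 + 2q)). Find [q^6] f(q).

The denominator gives the recurrence a_n = −3a_(n−1) − 2a_(n−2) for n ≥ 3; the numerator fixes a_0 = 2, a_1 = -5, a_2 = 9.
Iterating: 2, -5, 9, -17, 33, -65, 129, so a_6 = 129.

129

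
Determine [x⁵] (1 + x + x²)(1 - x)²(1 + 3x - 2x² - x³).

5

(1 + x + x²) has coefficients 1,1,1 for degrees 0…2.
(1 - x)² has coefficients 1,-2,1,0,0,0 for degrees 0…5.
Finally multiplying by (1 + 3x - 2x² - x³), the product of all factors after the first has coefficients 1,1,-7,6,0,-1 for degrees 0…5.
[x⁵] = 1·(-1) + 1·0 + 1·6 = 5.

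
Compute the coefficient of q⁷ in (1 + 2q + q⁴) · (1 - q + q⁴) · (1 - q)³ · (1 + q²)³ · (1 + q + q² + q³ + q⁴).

(1 + 2q + q⁴) has coefficients 1,2,0,0,1 for degrees 0…4.
(1 - q + q⁴) has coefficients 1,-1,0,0,1,0,0,0 for degrees 0…7.
Multiplying by (1 - q)³ gives running coefficients 1,-4,6,-4,2,-3,3,-1 for degrees 0…7.
Multiplying by (1 + q²)³ gives running coefficients 1,-4,9,-16,23,-27,28,-26 for degrees 0…7.
Finally multiplying by (1 + q + q² + q³ + q⁴), the product of all factors after the first has coefficients 1,-3,6,-10,13,-15,17,-18 for degrees 0…7.
[q⁷] = 1·(-18) + 2·17 + 1·(-10) = 6.

6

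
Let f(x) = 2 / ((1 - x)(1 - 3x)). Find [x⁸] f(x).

19682

The denominator gives the recurrence a_n = 4a_(n−1) − 3a_(n−2) for n ≥ 2; the numerator fixes a_0 = 2, a_1 = 8.
Iterating: 2, 8, 26, 80, 242, 728, 2186, 6560, 19682, so a_8 = 19682.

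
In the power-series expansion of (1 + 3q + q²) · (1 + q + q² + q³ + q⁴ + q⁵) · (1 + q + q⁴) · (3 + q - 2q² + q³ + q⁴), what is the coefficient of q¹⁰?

(1 + 3q + q²) has coefficients 1,3,1 for degrees 0…2.
(1 + q + q² + q³ + q⁴ + q⁵) has coefficients 1,1,1,1,1,1,0,0,0,0,0 for degrees 0…10.
Multiplying by (1 + q + q⁴) gives running coefficients 1,2,2,2,3,3,2,1,1,1,0 for degrees 0…10.
Finally multiplying by (3 + q - 2q² + q³ + q⁴), the product of all factors after the first has coefficients 3,7,6,5,10,12,7,4,6,7,2 for degrees 0…10.
[q¹⁰] = 1·2 + 3·7 + 1·6 = 29.

29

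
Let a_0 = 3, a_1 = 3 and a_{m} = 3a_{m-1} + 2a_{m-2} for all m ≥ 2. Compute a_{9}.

104763

The ordinary generating function has denominator 1 - 3x - 2x^2.
Iterating the recurrence: a_0,…,a_{9} = 3, 3, 15, 51, 183, 651, 2319, 8259, 29415, 104763.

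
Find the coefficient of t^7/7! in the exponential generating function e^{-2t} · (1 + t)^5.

The EGF product rule gives c_7 = Σ_{k_1+k_2=7} C(7; k_1,k_2) · ∏ g_i(k_i), where e^{-2t} gives (-2)^k; (1+t)^5 gives the falling factorial (5)_k.
g_1(k) for k = 0…7: 1, -2, 4, -8, 16, -32, 64, -128.
g_2(k) for k = 0…7: 1, 5, 20, 60, 120, 120, 0, 0.
c_7 = Σ_k C(7,k)·g_1(k)·g_2(7−k) = 21·4·120 + 35·(-8)·120 + 35·16·60 + 21·(-32)·20 + 7·64·5 + 1·(-128)·1 = 10080 − 33600 + 33600 − 13440 + 2240 − 128 = -1248.

-1248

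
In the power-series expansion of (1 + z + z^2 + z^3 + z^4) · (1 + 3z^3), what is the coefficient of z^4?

(1 + z + z^2 + z^3 + z^4) has coefficients 1,1,1,1,1 for degrees 0…4.
(1 + 3z^3) has coefficients 1,0,0,3,0 for degrees 0…4.
[z^4] = 1·0 + 1·3 + 1·0 + 1·0 + 1·1 = 4.

4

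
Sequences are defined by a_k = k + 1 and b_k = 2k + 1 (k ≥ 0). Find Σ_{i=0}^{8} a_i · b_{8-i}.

The convolution is the t^8 coefficient of A(t)B(t).
Σ = 1·17 + 2·15 + 3·13 + 4·11 + 5·9 + 6·7 + 7·5 + 8·3 + 9·1 = 285.

285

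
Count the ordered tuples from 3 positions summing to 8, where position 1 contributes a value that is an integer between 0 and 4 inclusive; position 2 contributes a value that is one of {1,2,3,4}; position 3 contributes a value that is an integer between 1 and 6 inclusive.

The generating function for the choices is (1 + t + t² + t³ + t⁴)·(t + t² + t³ + t⁴)·(t + t² + t³ + t⁴ + t⁵ + t⁶); the count is [t⁸].
(1 + t + t² + t³ + t⁴) has coefficients 1,1,1,1,1 for degrees 0…4.
(t + t² + t³ + t⁴) has coefficients 0,1,1,1,1,0,0,0,0 for degrees 0…8.
Finally multiplying by (t + t² + t³ + t⁴ + t⁵ + t⁶), the product of all factors after the first has coefficients 0,0,1,2,3,4,4,4,3 for degrees 0…8.
[t⁸] = 1·3 + 1·4 + 1·4 + 1·4 + 1·3 = 18.

18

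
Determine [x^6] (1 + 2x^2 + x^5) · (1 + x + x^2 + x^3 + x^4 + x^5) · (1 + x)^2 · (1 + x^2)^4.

102

(1 + 2x^2 + x^5) has coefficients 1,0,2,0,0,1 for degrees 0…5.
(1 + x + x^2 + x^3 + x^4 + x^5) has coefficients 1,1,1,1,1,1,0 for degrees 0…6.
Multiplying by (1 + x)^2 gives running coefficients 1,3,4,4,4,4,3 for degrees 0…6.
Finally multiplying by (1 + x^2)^4, the product of all factors after the first has coefficients 1,3,8,16,26,38,47 for degrees 0…6.
[x^6] = 1·47 + 2·26 + 1·3 = 102.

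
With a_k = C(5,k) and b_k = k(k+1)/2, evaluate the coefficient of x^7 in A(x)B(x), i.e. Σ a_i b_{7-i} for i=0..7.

416

This is [x^7] in the product of the two ordinary generating functions.
Σ = 1·28 + 5·21 + 10·15 + 10·10 + 5·6 + 1·3 + 0·1 + 0·0 = 416.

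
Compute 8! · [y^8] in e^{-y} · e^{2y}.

1

The EGF product rule gives c_8 = Σ_{k_1+k_2=8} C(8; k_1,k_2) · ∏ g_i(k_i), where e^{-y} gives (-1)^k; e^{2y} gives (2)^k.
g_1(k) for k = 0…8: 1, -1, 1, -1, 1, -1, 1, -1, 1.
g_2(k) for k = 0…8: 1, 2, 4, 8, 16, 32, 64, 128, 256.
c_8 = Σ_k C(8,k)·g_1(k)·g_2(8−k) = 1·1·256 + 8·(-1)·128 + 28·1·64 + 56·(-1)·32 + 70·1·16 + 56·(-1)·8 + 28·1·4 + 8·(-1)·2 + 1·1·1 = 256 − 1024 + 1792 − 1792 + 1120 − 448 + 112 − 16 + 1 = 1.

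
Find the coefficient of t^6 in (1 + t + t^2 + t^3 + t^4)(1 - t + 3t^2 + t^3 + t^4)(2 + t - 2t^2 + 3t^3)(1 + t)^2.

(1 + t + t^2 + t^3 + t^4) has coefficients 1,1,1,1,1 for degrees 0…4.
(1 - t + 3t^2 + t^3 + t^4) has coefficients 1,-1,3,1,1,0,0 for degrees 0…6.
Multiplying by (2 + t - 2t^2 + 3t^3) gives running coefficients 2,-1,3,10,-6,8,1 for degrees 0…6.
Finally multiplying by (1 + t)^2, the product of all factors after the first has coefficients 2,3,3,15,17,6,11 for degrees 0…6.
[t^6] = 1·11 + 1·6 + 1·17 + 1·15 + 1·3 = 52.

52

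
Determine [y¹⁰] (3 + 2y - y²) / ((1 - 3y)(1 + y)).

The denominator gives the recurrence a_n = 2a_(n−1) + 3a_(n−2) for n ≥ 3; the numerator fixes a_0 = 3, a_1 = 8, a_2 = 24.
Iterating: 3, 8, 24, 72, 216, 648, 1944, 5832, 17496, 52488, 157464, so a_10 = 157464.

157464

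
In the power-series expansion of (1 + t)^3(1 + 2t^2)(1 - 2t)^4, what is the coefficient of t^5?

(1 + t)^3 has coefficients 1,3,3,1 for degrees 0…3.
(1 + 2t^2) has coefficients 1,0,2,0,0,0 for degrees 0…5.
Finally multiplying by (1 - 2t)^4, the product of all factors after the first has coefficients 1,-8,26,-48,64,-64 for degrees 0…5.
[t^5] = 1·(-64) + 3·64 + 3·(-48) + 1·26 = 10.

10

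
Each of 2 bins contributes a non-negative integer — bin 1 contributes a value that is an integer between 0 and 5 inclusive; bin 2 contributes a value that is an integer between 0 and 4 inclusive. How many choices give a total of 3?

The generating function for the choices is (1 + z + z² + z³ + z⁴ + z⁵)·(1 + z + z² + z³ + z⁴); the count is [z³].
(1 + z + z² + z³ + z⁴ + z⁵) has coefficients 1,1,1,1 for degrees 0…3.
(1 + z + z² + z³ + z⁴) has coefficients 1,1,1,1 for degrees 0…3.
[z³] = 1·1 + 1·1 + 1·1 + 1·1 = 4.

4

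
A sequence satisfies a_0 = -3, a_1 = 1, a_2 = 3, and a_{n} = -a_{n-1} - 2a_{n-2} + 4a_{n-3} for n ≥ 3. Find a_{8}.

255

The ordinary generating function has denominator 1 + q + 2q^2 - 4q^3.
Iterating the recurrence: a_0,…,a_{8} = -3, 1, 3, -17, 15, 31, -129, 127, 255.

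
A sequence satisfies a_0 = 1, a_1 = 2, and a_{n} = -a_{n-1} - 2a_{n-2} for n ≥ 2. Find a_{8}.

The ordinary generating function has denominator 1 + x + 2x^2.
Iterating the recurrence: a_0,…,a_{8} = 1, 2, -4, 0, 8, -8, -8, 24, -8.

-8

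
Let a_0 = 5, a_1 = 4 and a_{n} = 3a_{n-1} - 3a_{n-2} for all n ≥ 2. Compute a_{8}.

81

The ordinary generating function has denominator 1 - 3z + 3z^2.
Iterating the recurrence: a_0,…,a_{8} = 5, 4, -3, -21, -54, -99, -135, -108, 81.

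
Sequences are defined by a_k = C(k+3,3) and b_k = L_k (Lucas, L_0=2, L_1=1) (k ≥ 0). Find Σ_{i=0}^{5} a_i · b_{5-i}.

This is [x^5] in the product of the two ordinary generating functions.
Σ = 1·11 + 4·7 + 10·4 + 20·3 + 35·1 + 56·2 = 286.

286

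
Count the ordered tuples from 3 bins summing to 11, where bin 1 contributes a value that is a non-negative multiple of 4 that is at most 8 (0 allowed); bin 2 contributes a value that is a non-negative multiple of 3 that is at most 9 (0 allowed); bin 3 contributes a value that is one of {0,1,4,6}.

3

The generating function for the choices is (1 + z⁴ + z⁸)·(1 + z³ + z⁶ + z⁹)·(1 + z + z⁴ + z⁶); the count is [z¹¹].
(1 + z⁴ + z⁸) has coefficients 1,0,0,0,1,0,0,0,1 for degrees 0…8.
(1 + z³ + z⁶ + z⁹) has coefficients 1,0,0,1,0,0,1,0,0,1,0,0 for degrees 0…11.
Finally multiplying by (1 + z + z⁴ + z⁶), the product of all factors after the first has coefficients 1,1,0,1,2,0,2,2,0,2,2,0 for degrees 0…11.
[z¹¹] = 1·0 + 1·2 + 1·1 = 3.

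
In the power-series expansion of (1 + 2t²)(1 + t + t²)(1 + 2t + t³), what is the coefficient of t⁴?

7

(1 + 2t²) has coefficients 1,0,2 for degrees 0…2.
(1 + t + t²) has coefficients 1,1,1,0,0 for degrees 0…4.
Finally multiplying by (1 + 2t + t³), the product of all factors after the first has coefficients 1,3,3,3,1 for degrees 0…4.
[t⁴] = 1·1 + 2·3 = 7.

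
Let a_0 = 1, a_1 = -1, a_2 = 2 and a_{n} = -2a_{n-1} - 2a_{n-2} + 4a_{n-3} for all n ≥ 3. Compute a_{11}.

The ordinary generating function has denominator 1 + 2t + 2t^2 - 4t^3.
Iterating the recurrence: a_0,…,a_{11} = 1, -1, 2, 2, -12, 28, -24, -56, 272, -528, 288, 1568.

1568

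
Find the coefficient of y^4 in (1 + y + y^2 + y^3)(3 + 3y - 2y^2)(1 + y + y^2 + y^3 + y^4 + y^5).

18

(1 + y + y^2 + y^3) has coefficients 1,1,1,1 for degrees 0…3.
(3 + 3y - 2y^2) has coefficients 3,3,-2,0,0 for degrees 0…4.
Finally multiplying by (1 + y + y^2 + y^3 + y^4 + y^5), the product of all factors after the first has coefficients 3,6,4,4,4 for degrees 0…4.
[y^4] = 1·4 + 1·4 + 1·4 + 1·6 = 18.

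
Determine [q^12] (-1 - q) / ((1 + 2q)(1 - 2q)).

-4096

The denominator gives the recurrence a_n = 4a_(n−2) for n ≥ 2; the numerator fixes a_0 = -1, a_1 = -1.
Iterating: -1, -1, -4, -4, -16, -16, -64, -64, -256, -256, -1024, -1024, -4096, so a_12 = -4096.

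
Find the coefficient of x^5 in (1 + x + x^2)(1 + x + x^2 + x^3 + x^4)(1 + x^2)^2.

10

(1 + x + x^2) has coefficients 1,1,1 for degrees 0…2.
(1 + x + x^2 + x^3 + x^4) has coefficients 1,1,1,1,1,0 for degrees 0…5.
Finally multiplying by (1 + x^2)^2, the product of all factors after the first has coefficients 1,1,3,3,4,3 for degrees 0…5.
[x^5] = 1·3 + 1·4 + 1·3 = 10.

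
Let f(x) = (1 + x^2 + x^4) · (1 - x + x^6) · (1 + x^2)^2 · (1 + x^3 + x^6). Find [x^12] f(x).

6

(1 + x^2 + x^4) has coefficients 1,0,1,0,1 for degrees 0…4.
(1 - x + x^6) has coefficients 1,-1,0,0,0,0,1,0,0,0,0,0,0 for degrees 0…12.
Multiplying by (1 + x^2)^2 gives running coefficients 1,-1,2,-2,1,-1,1,0,2,0,1,0,0 for degrees 0…12.
Finally multiplying by (1 + x^3 + x^6), the product of all factors after the first has coefficients 1,-1,2,-1,0,1,0,0,3,-1,2,1,1 for degrees 0…12.
[x^12] = 1·1 + 1·2 + 1·3 = 6.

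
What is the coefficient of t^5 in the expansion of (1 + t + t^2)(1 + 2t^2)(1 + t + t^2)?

(1 + t + t^2) has coefficients 1,1,1 for degrees 0…2.
(1 + 2t^2) has coefficients 1,0,2,0,0,0 for degrees 0…5.
Finally multiplying by (1 + t + t^2), the product of all factors after the first has coefficients 1,1,3,2,2,0 for degrees 0…5.
[t^5] = 1·0 + 1·2 + 1·2 = 4.

4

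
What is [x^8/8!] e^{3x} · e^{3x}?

1679616

The EGF product rule gives c_8 = Σ_{k_1+k_2=8} C(8; k_1,k_2) · ∏ g_i(k_i), where e^{3x} gives (3)^k; e^{3x} gives (3)^k.
g_1(k) for k = 0…8: 1, 3, 9, 27, 81, 243, 729, 2187, 6561.
g_2(k) for k = 0…8: 1, 3, 9, 27, 81, 243, 729, 2187, 6561.
c_8 = Σ_k C(8,k)·g_1(k)·g_2(8−k) = 1·1·6561 + 8·3·2187 + 28·9·729 + 56·27·243 + 70·81·81 + 56·243·27 + 28·729·9 + 8·2187·3 + 1·6561·1 = 6561 + 52488 + 183708 + 367416 + 459270 + 367416 + 183708 + 52488 + 6561 = 1679616.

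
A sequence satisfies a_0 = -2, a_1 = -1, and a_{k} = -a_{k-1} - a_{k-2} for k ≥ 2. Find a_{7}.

The ordinary generating function has denominator 1 + z + z^2.
Iterating the recurrence: a_0,…,a_{7} = -2, -1, 3, -2, -1, 3, -2, -1.

-1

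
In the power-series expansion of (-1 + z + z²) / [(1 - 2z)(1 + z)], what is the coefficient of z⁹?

The denominator gives the recurrence a_n = a_(n−1) + 2a_(n−2) for n ≥ 3; the numerator fixes a_0 = -1, a_1 = 0, a_2 = -1.
Iterating: -1, 0, -1, -1, -3, -5, -11, -21, -43, -85, so a_9 = -85.

-85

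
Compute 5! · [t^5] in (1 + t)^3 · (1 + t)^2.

120

The EGF product rule gives c_5 = Σ_{k_1+k_2=5} C(5; k_1,k_2) · ∏ g_i(k_i), where (1+t)^3 gives the falling factorial (3)_k; (1+t)^2 gives the falling factorial (2)_k.
g_1(k) for k = 0…5: 1, 3, 6, 6, 0, 0.
g_2(k) for k = 0…5: 1, 2, 2, 0, 0, 0.
c_5 = Σ_k C(5,k)·g_1(k)·g_2(5−k) = 10·6·2 = 120.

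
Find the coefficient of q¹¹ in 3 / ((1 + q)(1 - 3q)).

Partial fractions give a closed form: a_n = (3/4)·(-1)^n + (9/4)·3^n.
At n = 11: a_11 = 398580.

398580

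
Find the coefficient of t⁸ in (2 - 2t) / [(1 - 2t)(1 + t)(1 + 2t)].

Partial fractions give a closed form: a_n = (1/3)·2^n + (-4/3)·(-1)^n + (3)·(-2)^n.
At n = 8: a_8 = 852.

852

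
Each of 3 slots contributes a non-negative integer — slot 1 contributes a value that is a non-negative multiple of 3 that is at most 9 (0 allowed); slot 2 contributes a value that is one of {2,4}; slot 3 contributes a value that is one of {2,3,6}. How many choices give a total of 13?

3

The generating function for the choices is (1 + z^3 + z^6 + z^9)·(z^2 + z^4)·(z^2 + z^3 + z^6); the count is [z^13].
(1 + z^3 + z^6 + z^9) has coefficients 1,0,0,1,0,0,1,0,0,1 for degrees 0…9.
(z^2 + z^4) has coefficients 0,0,1,0,1,0,0,0,0,0,0,0,0,0 for degrees 0…13.
Finally multiplying by (z^2 + z^3 + z^6), the product of all factors after the first has coefficients 0,0,0,0,1,1,1,1,1,0,1,0,0,0 for degrees 0…13.
[z^13] = 1·0 + 1·1 + 1·1 + 1·1 = 3.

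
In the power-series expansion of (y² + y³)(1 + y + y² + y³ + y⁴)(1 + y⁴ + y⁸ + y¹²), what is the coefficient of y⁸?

(y² + y³) has coefficients 0,0,1,1 for degrees 0…3.
(1 + y + y² + y³ + y⁴) has coefficients 1,1,1,1,1,0,0,0,0 for degrees 0…8.
Finally multiplying by (1 + y⁴ + y⁸ + y¹²), the product of all factors after the first has coefficients 1,1,1,1,2,1,1,1,2 for degrees 0…8.
[y⁸] = 1·1 + 1·1 = 2.

2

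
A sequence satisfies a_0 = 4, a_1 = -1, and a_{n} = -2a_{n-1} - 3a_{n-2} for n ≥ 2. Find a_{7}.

The ordinary generating function has denominator 1 + 2q + 3q^2.
Iterating the recurrence: a_0,…,a_{7} = 4, -1, -10, 23, -16, -37, 122, -133.

-133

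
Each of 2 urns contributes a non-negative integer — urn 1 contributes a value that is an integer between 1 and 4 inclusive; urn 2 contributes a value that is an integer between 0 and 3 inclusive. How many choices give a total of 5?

3

The generating function for the choices is (x + x^2 + x^3 + x^4)·(1 + x + x^2 + x^3); the count is [x^5].
(x + x^2 + x^3 + x^4) has coefficients 0,1,1,1,1 for degrees 0…4.
(1 + x + x^2 + x^3) has coefficients 1,1,1,1,0,0 for degrees 0…5.
[x^5] = 1·0 + 1·1 + 1·1 + 1·1 = 3.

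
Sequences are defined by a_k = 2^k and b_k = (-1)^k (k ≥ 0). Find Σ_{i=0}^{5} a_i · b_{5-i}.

Write out a_i and b_{5-i} for i = 0,…,5 and sum the products.
Σ = 1·(-1) + 2·1 + 4·(-1) + 8·1 + 16·(-1) + 32·1 = 21.

21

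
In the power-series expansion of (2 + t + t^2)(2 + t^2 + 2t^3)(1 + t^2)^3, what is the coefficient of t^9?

11

(2 + t + t^2) has coefficients 2,1,1 for degrees 0…2.
(2 + t^2 + 2t^3) has coefficients 2,0,1,2,0,0,0,0,0,0 for degrees 0…9.
Finally multiplying by (1 + t^2)^3, the product of all factors after the first has coefficients 2,0,7,2,9,6,5,6,1,2 for degrees 0…9.
[t^9] = 2·2 + 1·1 + 1·6 = 11.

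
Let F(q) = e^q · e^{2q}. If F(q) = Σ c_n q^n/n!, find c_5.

The EGF product rule gives c_5 = Σ_{k_1+k_2=5} C(5; k_1,k_2) · ∏ g_i(k_i), where e^q gives (1)^k; e^{2q} gives (2)^k.
g_1(k) for k = 0…5: 1, 1, 1, 1, 1, 1.
g_2(k) for k = 0…5: 1, 2, 4, 8, 16, 32.
c_5 = Σ_k C(5,k)·g_1(k)·g_2(5−k) = 1·1·32 + 5·1·16 + 10·1·8 + 10·1·4 + 5·1·2 + 1·1·1 = 32 + 80 + 80 + 40 + 10 + 1 = 243.

243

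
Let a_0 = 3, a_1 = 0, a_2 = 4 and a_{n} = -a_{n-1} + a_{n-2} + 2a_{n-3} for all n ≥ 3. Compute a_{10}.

18

The ordinary generating function has denominator 1 + y - y^2 - 2y^3.
Iterating the recurrence: a_0,…,a_{10} = 3, 0, 4, 2, 2, 8, -2, 14, 0, 10, 18.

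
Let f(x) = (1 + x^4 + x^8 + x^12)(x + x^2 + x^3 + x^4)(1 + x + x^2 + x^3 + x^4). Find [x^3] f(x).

(1 + x^4 + x^8 + x^12) has coefficients 1,0,0,0 for degrees 0…3.
(x + x^2 + x^3 + x^4) has coefficients 0,1,1,1 for degrees 0…3.
Finally multiplying by (1 + x + x^2 + x^3 + x^4), the product of all factors after the first has coefficients 0,1,2,3 for degrees 0…3.
[x^3] = 1·3 = 3.

3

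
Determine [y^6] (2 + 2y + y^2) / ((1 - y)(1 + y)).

3

The denominator gives the recurrence a_n = a_(n−2) for n ≥ 3; the numerator fixes a_0 = 2, a_1 = 2, a_2 = 3.
Iterating: 2, 2, 3, 2, 3, 2, 3, so a_6 = 3.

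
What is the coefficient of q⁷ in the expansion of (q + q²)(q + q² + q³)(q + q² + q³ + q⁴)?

(q + q²) has coefficients 0,1,1 for degrees 0…2.
(q + q² + q³) has coefficients 0,1,1,1,0,0,0,0 for degrees 0…7.
Finally multiplying by (q + q² + q³ + q⁴), the product of all factors after the first has coefficients 0,0,1,2,3,3,2,1 for degrees 0…7.
[q⁷] = 1·2 + 1·3 = 5.

5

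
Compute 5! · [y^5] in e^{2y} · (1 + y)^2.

352

The EGF product rule gives c_5 = Σ_{k_1+k_2=5} C(5; k_1,k_2) · ∏ g_i(k_i), where e^{2y} gives (2)^k; (1+y)^2 gives the falling factorial (2)_k.
g_1(k) for k = 0…5: 1, 2, 4, 8, 16, 32.
g_2(k) for k = 0…5: 1, 2, 2, 0, 0, 0.
c_5 = Σ_k C(5,k)·g_1(k)·g_2(5−k) = 10·8·2 + 5·16·2 + 1·32·1 = 160 + 160 + 32 = 352.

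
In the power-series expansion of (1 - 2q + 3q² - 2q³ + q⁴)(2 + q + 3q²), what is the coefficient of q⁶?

(1 - 2q + 3q² - 2q³ + q⁴) has coefficients 1,-2,3,-2,1 for degrees 0…4.
(2 + q + 3q²) has coefficients 2,1,3,0,0,0,0 for degrees 0…6.
[q⁶] = 1·0 − 2·0 + 3·0 − 2·0 + 1·3 = 3.

3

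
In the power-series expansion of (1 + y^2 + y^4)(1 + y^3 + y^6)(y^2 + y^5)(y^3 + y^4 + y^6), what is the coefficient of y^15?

5

(1 + y^2 + y^4) has coefficients 1,0,1,0,1 for degrees 0…4.
(1 + y^3 + y^6) has coefficients 1,0,0,1,0,0,1,0,0,0,0,0,0,0,0,0 for degrees 0…15.
Multiplying by (y^2 + y^5) gives running coefficients 0,0,1,0,0,2,0,0,2,0,0,1,0,0,0,0 for degrees 0…15.
Finally multiplying by (y^3 + y^4 + y^6), the product of all factors after the first has coefficients 0,0,0,0,0,1,1,0,3,2,0,4,2,0,3,1 for degrees 0…15.
[y^15] = 1·1 + 1·0 + 1·4 = 5.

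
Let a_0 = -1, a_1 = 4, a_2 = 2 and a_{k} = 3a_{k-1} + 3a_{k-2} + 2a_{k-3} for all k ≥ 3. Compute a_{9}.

The ordinary generating function has denominator 1 - 3y - 3y^2 - 2y^3.
Iterating the recurrence: a_0,…,a_{9} = -1, 4, 2, 16, 62, 238, 932, 3634, 14174, 55288.

55288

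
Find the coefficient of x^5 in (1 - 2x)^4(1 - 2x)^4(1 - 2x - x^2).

-3584

(1 - 2x)^4 has coefficients 1,-8,24,-32,16 for degrees 0…4.
(1 - 2x)^4 has coefficients 1,-8,24,-32,16,0 for degrees 0…5.
Finally multiplying by (1 - 2x - x^2), the product of all factors after the first has coefficients 1,-10,39,-72,56,0 for degrees 0…5.
[x^5] = 1·0 − 8·56 + 24·(-72) − 32·39 + 16·(-10) = -3584.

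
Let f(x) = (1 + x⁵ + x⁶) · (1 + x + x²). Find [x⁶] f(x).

(1 + x⁵ + x⁶) has coefficients 1,0,0,0,0,1,1 for degrees 0…6.
(1 + x + x²) has coefficients 1,1,1,0,0,0,0 for degrees 0…6.
[x⁶] = 1·0 + 1·1 + 1·1 = 2.

2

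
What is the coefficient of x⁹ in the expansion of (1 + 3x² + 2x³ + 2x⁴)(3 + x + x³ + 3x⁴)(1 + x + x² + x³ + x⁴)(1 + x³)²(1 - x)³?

(1 + 3x² + 2x³ + 2x⁴) has coefficients 1,0,3,2,2 for degrees 0…4.
(3 + x + x³ + 3x⁴) has coefficients 3,1,0,1,3,0,0,0,0,0 for degrees 0…9.
Multiplying by (1 + x + x² + x³ + x⁴) gives running coefficients 3,4,4,5,8,5,4,4,3,0 for degrees 0…9.
Multiplying by (1 + x³)² gives running coefficients 3,4,4,11,16,13,17,24,17,13 for degrees 0…9.
Finally multiplying by (1 - x)³, the product of all factors after the first has coefficients 3,-5,1,8,-9,-6,15,-4,-17,17 for degrees 0…9.
[x⁹] = 1·17 + 3·(-4) + 2·15 + 2·(-6) = 23.

23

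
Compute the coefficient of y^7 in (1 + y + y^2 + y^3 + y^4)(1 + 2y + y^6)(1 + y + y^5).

5

(1 + y + y^2 + y^3 + y^4) has coefficients 1,1,1,1,1 for degrees 0…4.
(1 + 2y + y^6) has coefficients 1,2,0,0,0,0,1,0 for degrees 0…7.
Finally multiplying by (1 + y + y^5), the product of all factors after the first has coefficients 1,3,2,0,0,1,3,1 for degrees 0…7.
[y^7] = 1·1 + 1·3 + 1·1 + 1·0 + 1·0 = 5.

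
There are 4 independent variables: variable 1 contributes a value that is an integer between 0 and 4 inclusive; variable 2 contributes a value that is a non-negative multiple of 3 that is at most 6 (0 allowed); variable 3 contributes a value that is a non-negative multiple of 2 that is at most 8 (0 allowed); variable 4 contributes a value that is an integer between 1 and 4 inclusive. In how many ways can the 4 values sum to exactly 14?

23

The generating function for the choices is (1 + t + t² + t³ + t⁴)·(1 + t³ + t⁶)·(1 + t² + t⁴ + t⁶ + t⁸)·(t + t² + t³ + t⁴); the count is [t¹⁴].
(1 + t + t² + t³ + t⁴) has coefficients 1,1,1,1,1 for degrees 0…4.
(1 + t³ + t⁶) has coefficients 1,0,0,1,0,0,1,0,0,0,0,0,0,0,0 for degrees 0…14.
Multiplying by (1 + t² + t⁴ + t⁶ + t⁸) gives running coefficients 1,0,1,1,1,1,2,1,2,1,1,1,1,0,1 for degrees 0…14.
Finally multiplying by (t + t² + t³ + t⁴), the product of all factors after the first has coefficients 0,1,1,2,3,3,4,5,5,6,6,5,5,4,3 for degrees 0…14.
[t¹⁴] = 1·3 + 1·4 + 1·5 + 1·5 + 1·6 = 23.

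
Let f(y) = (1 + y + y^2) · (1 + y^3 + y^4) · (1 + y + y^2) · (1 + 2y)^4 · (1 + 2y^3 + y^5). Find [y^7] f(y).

(1 + y + y^2) has coefficients 1,1,1 for degrees 0…2.
(1 + y^3 + y^4) has coefficients 1,0,0,1,1,0,0,0 for degrees 0…7.
Multiplying by (1 + y + y^2) gives running coefficients 1,1,1,1,2,2,1,0 for degrees 0…7.
Multiplying by (1 + 2y)^4 gives running coefficients 1,9,33,65,82,90,113,136 for degrees 0…7.
Finally multiplying by (1 + 2y^3 + y^5), the product of all factors after the first has coefficients 1,9,33,67,100,157,252,333 for degrees 0…7.
[y^7] = 1·333 + 1·252 + 1·157 = 742.

742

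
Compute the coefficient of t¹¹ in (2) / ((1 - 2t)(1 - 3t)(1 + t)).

791700

Partial fractions give a closed form: a_n = (-8/3)·2^n + (9/2)·3^n + (1/6)·(-1)^n.
At n = 11: a_11 = 791700.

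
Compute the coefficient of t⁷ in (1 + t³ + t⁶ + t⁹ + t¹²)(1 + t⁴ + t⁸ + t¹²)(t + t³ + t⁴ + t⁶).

(1 + t³ + t⁶ + t⁹ + t¹²) has coefficients 1,0,0,1,0,0,1,0 for degrees 0…7.
(1 + t⁴ + t⁸ + t¹²) has coefficients 1,0,0,0,1,0,0,0 for degrees 0…7.
Finally multiplying by (t + t³ + t⁴ + t⁶), the product of all factors after the first has coefficients 0,1,0,1,1,1,1,1 for degrees 0…7.
[t⁷] = 1·1 + 1·1 + 1·1 = 3.

3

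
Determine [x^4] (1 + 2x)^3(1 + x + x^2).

(1 + 2x)^3 has coefficients 1,6,12,8 for degrees 0…3.
(1 + x + x^2) has coefficients 1,1,1,0,0 for degrees 0…4.
[x^4] = 1·0 + 6·0 + 12·1 + 8·1 = 20.

20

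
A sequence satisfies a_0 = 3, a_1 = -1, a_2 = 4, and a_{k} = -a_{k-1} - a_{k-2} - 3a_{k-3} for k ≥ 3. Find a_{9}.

The ordinary generating function has denominator 1 + y + y^2 + 3y^3.
Iterating the recurrence: a_0,…,a_{9} = 3, -1, 4, -12, 11, -11, 36, -58, 55, -105.

-105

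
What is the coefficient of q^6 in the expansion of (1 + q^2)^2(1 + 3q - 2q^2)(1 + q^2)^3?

(1 + q^2)^2 has coefficients 1,0,2,0,1 for degrees 0…4.
(1 + 3q - 2q^2) has coefficients 1,3,-2,0,0,0,0 for degrees 0…6.
Finally multiplying by (1 + q^2)^3, the product of all factors after the first has coefficients 1,3,1,9,-3,9,-5 for degrees 0…6.
[q^6] = 1·(-5) + 2·(-3) + 1·1 = -10.

-10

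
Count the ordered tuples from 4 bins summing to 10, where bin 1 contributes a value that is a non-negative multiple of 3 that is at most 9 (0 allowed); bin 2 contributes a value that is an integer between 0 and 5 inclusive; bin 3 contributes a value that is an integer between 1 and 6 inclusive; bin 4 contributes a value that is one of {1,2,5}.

30

The generating function for the choices is (1 + t³ + t⁶ + t⁹)·(1 + t + t² + t³ + t⁴ + t⁵)·(t + t² + t³ + t⁴ + t⁵ + t⁶)·(t + t² + t⁵); the count is [t¹⁰].
(1 + t³ + t⁶ + t⁹) has coefficients 1,0,0,1,0,0,1,0,0,1 for degrees 0…9.
(1 + t + t² + t³ + t⁴ + t⁵) has coefficients 1,1,1,1,1,1,0,0,0,0,0 for degrees 0…10.
Multiplying by (t + t² + t³ + t⁴ + t⁵ + t⁶) gives running coefficients 0,1,2,3,4,5,6,5,4,3,2 for degrees 0…10.
Finally multiplying by (t + t² + t⁵), the product of all factors after the first has coefficients 0,0,1,3,5,7,10,13,14,13,12 for degrees 0…10.
[t¹⁰] = 1·12 + 1·13 + 1·5 + 1·0 = 30.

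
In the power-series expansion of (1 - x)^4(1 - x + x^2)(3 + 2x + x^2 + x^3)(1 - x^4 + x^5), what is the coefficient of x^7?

56

(1 - x)^4 has coefficients 1,-4,6,-4,1 for degrees 0…4.
(1 - x + x^2) has coefficients 1,-1,1,0,0,0,0,0 for degrees 0…7.
Multiplying by (3 + 2x + x^2 + x^3) gives running coefficients 3,-1,2,2,0,1,0,0 for degrees 0…7.
Finally multiplying by (1 - x^4 + x^5), the product of all factors after the first has coefficients 3,-1,2,2,-3,5,-3,0 for degrees 0…7.
[x^7] = 1·0 − 4·(-3) + 6·5 − 4·(-3) + 1·2 = 56.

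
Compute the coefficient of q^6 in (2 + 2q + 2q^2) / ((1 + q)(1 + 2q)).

The denominator gives the recurrence a_n = −3a_(n−1) − 2a_(n−2) for n ≥ 3; the numerator fixes a_0 = 2, a_1 = -4, a_2 = 10.
Iterating: 2, -4, 10, -22, 46, -94, 190, so a_6 = 190.

190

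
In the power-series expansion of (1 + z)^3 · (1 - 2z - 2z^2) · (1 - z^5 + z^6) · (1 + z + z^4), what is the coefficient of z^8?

4

(1 + z)^3 has coefficients 1,3,3,1 for degrees 0…3.
(1 - 2z - 2z^2) has coefficients 1,-2,-2,0,0,0,0,0,0 for degrees 0…8.
Multiplying by (1 - z^5 + z^6) gives running coefficients 1,-2,-2,0,0,-1,3,0,-2 for degrees 0…8.
Finally multiplying by (1 + z + z^4), the product of all factors after the first has coefficients 1,-1,-4,-2,1,-3,0,3,-2 for degrees 0…8.
[z^8] = 1·(-2) + 3·3 + 3·0 + 1·(-3) = 4.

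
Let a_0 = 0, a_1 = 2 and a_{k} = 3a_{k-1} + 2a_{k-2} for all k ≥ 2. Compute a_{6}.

990

The ordinary generating function has denominator 1 - 3z - 2z^2.
Iterating the recurrence: a_0,…,a_{6} = 0, 2, 6, 22, 78, 278, 990.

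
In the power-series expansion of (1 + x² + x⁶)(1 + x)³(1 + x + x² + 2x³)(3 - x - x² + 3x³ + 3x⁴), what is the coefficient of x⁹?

(1 + x² + x⁶) has coefficients 1,0,1,0,0,0,1 for degrees 0…6.
(1 + x)³ has coefficients 1,3,3,1,0,0,0,0,0,0 for degrees 0…9.
Multiplying by (1 + x + x² + 2x³) gives running coefficients 1,4,7,9,10,7,2,0,0,0 for degrees 0…9.
Finally multiplying by (3 - x - x² + 3x³ + 3x⁴), the product of all factors after the first has coefficients 3,11,16,19,29,35,37,48,49,27 for degrees 0…9.
[x⁹] = 1·27 + 1·48 + 1·19 = 94.

94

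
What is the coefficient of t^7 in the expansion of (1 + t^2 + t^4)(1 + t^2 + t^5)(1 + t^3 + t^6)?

(1 + t^2 + t^4) has coefficients 1,0,1,0,1 for degrees 0…4.
(1 + t^2 + t^5) has coefficients 1,0,1,0,0,1,0,0 for degrees 0…7.
Finally multiplying by (1 + t^3 + t^6), the product of all factors after the first has coefficients 1,0,1,1,0,2,1,0 for degrees 0…7.
[t^7] = 1·0 + 1·2 + 1·1 = 3.

3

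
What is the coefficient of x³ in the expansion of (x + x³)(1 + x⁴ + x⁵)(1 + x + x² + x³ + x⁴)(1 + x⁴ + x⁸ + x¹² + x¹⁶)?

2

(x + x³) has coefficients 0,1,0,1 for degrees 0…3.
(1 + x⁴ + x⁵) has coefficients 1,0,0,0 for degrees 0…3.
Multiplying by (1 + x + x² + x³ + x⁴) gives running coefficients 1,1,1,1 for degrees 0…3.
Finally multiplying by (1 + x⁴ + x⁸ + x¹² + x¹⁶), the product of all factors after the first has coefficients 1,1,1,1 for degrees 0…3.
[x³] = 1·1 + 1·1 = 2.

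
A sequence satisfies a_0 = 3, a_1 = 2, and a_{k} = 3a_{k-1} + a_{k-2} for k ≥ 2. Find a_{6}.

The ordinary generating function has denominator 1 - 3t - t^2.
Iterating the recurrence: a_0,…,a_{6} = 3, 2, 9, 29, 96, 317, 1047.

1047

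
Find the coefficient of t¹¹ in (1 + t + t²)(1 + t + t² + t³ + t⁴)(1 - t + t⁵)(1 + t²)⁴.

(1 + t + t²) has coefficients 1,1,1 for degrees 0…2.
(1 + t + t² + t³ + t⁴) has coefficients 1,1,1,1,1,0,0,0,0,0,0,0 for degrees 0…11.
Multiplying by (1 - t + t⁵) gives running coefficients 1,0,0,0,0,0,1,1,1,1,0,0 for degrees 0…11.
Finally multiplying by (1 + t²)⁴, the product of all factors after the first has coefficients 1,0,4,0,6,0,5,1,6,5,10,10 for degrees 0…11.
[t¹¹] = 1·10 + 1·10 + 1·5 = 25.

25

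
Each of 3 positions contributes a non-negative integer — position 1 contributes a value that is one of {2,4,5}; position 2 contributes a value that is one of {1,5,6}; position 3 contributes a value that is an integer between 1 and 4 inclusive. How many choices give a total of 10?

4

The generating function for the choices is (x² + x⁴ + x⁵)·(x + x⁵ + x⁶)·(x + x² + x³ + x⁴); the count is [x¹⁰].
(x² + x⁴ + x⁵) has coefficients 0,0,1,0,1,1 for degrees 0…5.
(x + x⁵ + x⁶) has coefficients 0,1,0,0,0,1,1,0,0,0,0 for degrees 0…10.
Finally multiplying by (x + x² + x³ + x⁴), the product of all factors after the first has coefficients 0,0,1,1,1,1,1,2,2,2,1 for degrees 0…10.
[x¹⁰] = 1·2 + 1·1 + 1·1 = 4.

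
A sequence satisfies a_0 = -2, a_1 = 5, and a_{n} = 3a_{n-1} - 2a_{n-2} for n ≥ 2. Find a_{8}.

The ordinary generating function has denominator 1 - 3t + 2t^2.
Iterating the recurrence: a_0,…,a_{8} = -2, 5, 19, 47, 103, 215, 439, 887, 1783.

1783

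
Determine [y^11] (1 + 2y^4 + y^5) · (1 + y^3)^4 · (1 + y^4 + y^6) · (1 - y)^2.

(1 + 2y^4 + y^5) has coefficients 1,0,0,0,2,1 for degrees 0…5.
(1 + y^3)^4 has coefficients 1,0,0,4,0,0,6,0,0,4,0,0 for degrees 0…11.
Multiplying by (1 + y^4 + y^6) gives running coefficients 1,0,0,4,1,0,7,4,0,8,6,0 for degrees 0…11.
Finally multiplying by (1 - y)^2, the product of all factors after the first has coefficients 1,-2,1,4,-7,2,8,-10,-1,12,-10,-4 for degrees 0…11.
[y^11] = 1·(-4) + 2·(-10) + 1·8 = -16.

-16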